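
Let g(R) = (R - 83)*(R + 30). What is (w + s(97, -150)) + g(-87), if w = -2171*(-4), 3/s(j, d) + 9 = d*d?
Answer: 137749879/7497 ≈ 18374.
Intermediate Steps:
s(j, d) = 3/(-9 + d²) (s(j, d) = 3/(-9 + d*d) = 3/(-9 + d²))
g(R) = (-83 + R)*(30 + R)
w = 8684
(w + s(97, -150)) + g(-87) = (8684 + 3/(-9 + (-150)²)) + (-2490 + (-87)² - 53*(-87)) = (8684 + 3/(-9 + 22500)) + (-2490 + 7569 + 4611) = (8684 + 3/22491) + 9690 = (8684 + 3*(1/22491)) + 9690 = (8684 + 1/7497) + 9690 = 65103949/7497 + 9690 = 137749879/7497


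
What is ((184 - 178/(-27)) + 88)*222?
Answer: 556628/9 ≈ 61848.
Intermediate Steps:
((184 - 178/(-27)) + 88)*222 = ((184 - 178*(-1/27)) + 88)*222 = ((184 + 178/27) + 88)*222 = (5146/27 + 88)*222 = (7522/27)*222 = 556628/9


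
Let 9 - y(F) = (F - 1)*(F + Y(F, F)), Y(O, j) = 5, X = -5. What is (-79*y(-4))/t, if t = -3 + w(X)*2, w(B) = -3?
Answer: 1106/9 ≈ 122.89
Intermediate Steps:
y(F) = 9 - (-1 + F)*(5 + F) (y(F) = 9 - (F - 1)*(F + 5) = 9 - (-1 + F)*(5 + F))
t = -9 (t = -3 - 3*2 = -3 - 6 = -9)
(-79*y(-4))/t = -79*(14 - 1*(-4)² - 4*(-4))/(-9) = -79*(14 - 1*16 + 16)*(-⅑) = -79*(14 - 16 + 16)*(-⅑) = -79*14*(-⅑) = -1106*(-⅑) = 1106/9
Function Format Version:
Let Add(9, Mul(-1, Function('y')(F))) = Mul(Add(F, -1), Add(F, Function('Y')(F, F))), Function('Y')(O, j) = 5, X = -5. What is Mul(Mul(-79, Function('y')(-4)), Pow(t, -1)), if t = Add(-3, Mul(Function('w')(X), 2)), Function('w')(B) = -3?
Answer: Rational(1106, 9) ≈ 122.89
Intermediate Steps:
Function('y')(F) = Add(9, Mul(-1, Add(-1, F), Add(5, F))) (Function('y')(F) = Add(9, Mul(-1, Mul(Add(F, -1), Add(F, 5)))) = Add(9, Mul(-1, Mul(Add(-1, F), Add(5, F)))) = Add(9, Mul(-1, Add(-1, F), Add(5, F))))
t = -9 (t = Add(-3, Mul(-3, 2)) = Add(-3, -6) = -9)
Mul(Mul(-79, Function('y')(-4)), Pow(t, -1)) = Mul(Mul(-79, Add(14, Mul(-1, Pow(-4, 2)), Mul(-4, -4))), Pow(-9, -1)) = Mul(Mul(-79, Add(14, Mul(-1, 16), 16)), Rational(-1, 9)) = Mul(Mul(-79, Add(14, -16, 16)), Rational(-1, 9)) = Mul(Mul(-79, 14), Rational(-1, 9)) = Mul(-1106, Rational(-1, 9)) = Rational(1106, 9)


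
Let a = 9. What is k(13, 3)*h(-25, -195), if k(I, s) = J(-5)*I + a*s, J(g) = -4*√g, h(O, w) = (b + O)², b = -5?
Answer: 24300 - 46800*I*√5 ≈ 24300.0 - 1.0465e+5*I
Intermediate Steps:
h(O, w) = (-5 + O)²
k(I, s) = 9*s - 4*I*I*√5 (k(I, s) = (-4*I*√5)*I + 9*s = -4*I*I*√5 + 9*s = 9*s - 4*I*I*√5)
k(13, 3)*h(-25, -195) = (9*3 - 4*I*13*√5)*(-5 - 25)² = (27 - 52*I*√5)*(-30)² = (27 - 52*I*√5)*900 = 24300 - 46800*I*√5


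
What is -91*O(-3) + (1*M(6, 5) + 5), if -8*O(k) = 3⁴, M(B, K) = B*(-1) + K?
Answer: 7403/8 ≈ 925.38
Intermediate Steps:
M(B, K) = K - B (M(B, K) = -B + K = K - B)
O(k) = -81/8 (O(k) = -⅛*3⁴ = -⅛*81 = -81/8)
-91*O(-3) + (1*M(6, 5) + 5) = -91*(-81/8) + (1*(5 - 1*6) + 5) = 7371/8 + (1*(5 - 6) + 5) = 7371/8 + (1*(-1) + 5) = 7371/8 + (-1 + 5) = 7371/8 + 4 = 7403/8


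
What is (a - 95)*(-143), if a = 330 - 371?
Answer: 19448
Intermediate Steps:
a = -41
(a - 95)*(-143) = (-41 - 95)*(-143) = -136*(-143) = 19448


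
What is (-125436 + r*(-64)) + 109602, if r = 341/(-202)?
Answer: -1588322/101 ≈ -15726.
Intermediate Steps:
r = -341/202 (r = 341*(-1/202) = -341/202 ≈ -1.6881)
(-125436 + r*(-64)) + 109602 = (-125436 - 341/202*(-64)) + 109602 = (-125436 + 10912/101) + 109602 = -12658124/101 + 109602 = -1588322/101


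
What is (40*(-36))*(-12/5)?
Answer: 3456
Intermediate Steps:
(40*(-36))*(-12/5) = -(-17280)/5 = -1440*(-12/5) = 3456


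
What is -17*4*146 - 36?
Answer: -9964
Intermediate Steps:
-17*4*146 - 36 = -68*146 - 36 = -9928 - 36 = -9964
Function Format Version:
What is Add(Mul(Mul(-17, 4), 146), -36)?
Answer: -9964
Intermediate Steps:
Add(Mul(Mul(-17, 4), 146), -36) = Add(Mul(-68, 146), -36) = Add(-9928, -36) = -9964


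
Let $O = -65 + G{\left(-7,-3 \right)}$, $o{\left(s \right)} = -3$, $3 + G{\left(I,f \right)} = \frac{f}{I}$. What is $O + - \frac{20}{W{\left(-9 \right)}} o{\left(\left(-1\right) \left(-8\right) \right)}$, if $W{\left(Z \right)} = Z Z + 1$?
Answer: $- \frac{19183}{287} \approx -66.84$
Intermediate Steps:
$W{\left(Z \right)} = 1 + Z^{2}$ ($W{\left(Z \right)} = Z^{2} + 1 = 1 + Z^{2}$)
$G{\left(I,f \right)} = -3 + \frac{f}{I}$
$O = - \frac{473}{7}$ ($O = -65 - \left(3 + \frac{3}{-7}\right) = -65 - \frac{18}{7} = - \frac{473}{7} \approx -67.571$)
$O + - \frac{20}{W{\left(-9 \right)}} o{\left(\left(-1\right) \left(-8\right) \right)} = - \frac{473}{7} + - \frac{20}{1 + \left(-9\right)^{2}} \left(-3\right) = - \frac{473}{7} + - \frac{20}{1 + 81} \left(-3\right) = - \frac{473}{7} + - \frac{20}{82} \left(-3\right) = - \frac{473}{7} + \left(-20\right) \frac{1}{82} \left(-3\right) = - \frac{473}{7} - - \frac{30}{41} = - \frac{473}{7} + \frac{30}{41} = - \frac{19183}{287}$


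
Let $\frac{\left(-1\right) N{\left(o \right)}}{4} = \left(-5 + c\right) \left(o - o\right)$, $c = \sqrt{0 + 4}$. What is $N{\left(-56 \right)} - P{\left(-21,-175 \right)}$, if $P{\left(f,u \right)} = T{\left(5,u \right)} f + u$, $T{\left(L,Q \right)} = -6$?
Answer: $49$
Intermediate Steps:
$c = 2$ ($c = \sqrt{4} = 2$)
$P{\left(f,u \right)} = u - 6 f$ ($P{\left(f,u \right)} = - 6 f + u = u - 6 f$)
$N{\left(o \right)} = 0$ ($N{\left(o \right)} = - 4 \left(-5 + 2\right) \left(o - o\right) = - 4 \left(\left(-3\right) 0\right) = \left(-4\right) 0 = 0$)
$N{\left(-56 \right)} - P{\left(-21,-175 \right)} = 0 - \left(-175 - -126\right) = 0 - \left(-175 + 126\right) = 0 - -49 = 0 + 49 = 49$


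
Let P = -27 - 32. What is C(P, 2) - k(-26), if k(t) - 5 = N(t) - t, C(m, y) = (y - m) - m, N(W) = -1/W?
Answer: 2313/26 ≈ 88.962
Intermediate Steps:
P = -59
C(m, y) = y - 2*m
k(t) = 5 - t - 1/t (k(t) = 5 + (-1/t - t) = 5 + (-t - 1/t) = 5 - t - 1/t)
C(P, 2) - k(-26) = (2 - 2*(-59)) - (5 - 1*(-26) - 1/(-26)) = (2 + 118) - (5 + 26 - 1*(-1/26)) = 120 - (5 + 26 + 1/26) = 120 - 1*807/26 = 120 - 807/26 = 2313/26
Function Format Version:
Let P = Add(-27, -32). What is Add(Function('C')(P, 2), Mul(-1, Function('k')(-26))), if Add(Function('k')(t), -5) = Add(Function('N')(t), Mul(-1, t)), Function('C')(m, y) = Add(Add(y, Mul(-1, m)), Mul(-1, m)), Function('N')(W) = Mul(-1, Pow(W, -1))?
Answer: Rational(2313, 26) ≈ 88.962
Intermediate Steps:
P = -59
Function('C')(m, y) = Add(y, Mul(-2, m))
Function('k')(t) = Add(5, Mul(-1, t), Mul(-1, Pow(t, -1))) (Function('k')(t) = Add(5, Add(Mul(-1, Pow(t, -1)), Mul(-1, t))) = Add(5, Add(Mul(-1, t), Mul(-1, Pow(t, -1)))) = Add(5, Mul(-1, t), Mul(-1, Pow(t, -1))))
Add(Function('C')(P, 2), Mul(-1, Function('k')(-26))) = Add(Add(2, Mul(-2, -59)), Mul(-1, Add(5, Mul(-1, -26), Mul(-1, Pow(-26, -1))))) = Add(Add(2, 118), Mul(-1, Add(5, 26, Mul(-1, Rational(-1, 26))))) = Add(120, Mul(-1, Add(5, 26, Rational(1, 26)))) = Add(120, Mul(-1, Rational(807, 26))) = Add(120, Rational(-807, 26)) = Rational(2313, 26)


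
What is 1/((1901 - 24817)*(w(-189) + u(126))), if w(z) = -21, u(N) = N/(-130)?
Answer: 65/32724048 ≈ 1.9863e-6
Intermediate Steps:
u(N) = -N/130 (u(N) = N*(-1/130) = -N/130)
1/((1901 - 24817)*(w(-189) + u(126))) = 1/((1901 - 24817)*(-21 - 1/130*126)) = 1/(-22916*(-21 - 63/65)) = 1/(-22916*(-1428/65)) = 1/(32724048/65) = 65/32724048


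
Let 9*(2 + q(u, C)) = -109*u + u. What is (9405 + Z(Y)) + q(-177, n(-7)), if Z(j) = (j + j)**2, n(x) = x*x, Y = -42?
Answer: 18583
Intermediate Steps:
n(x) = x**2
q(u, C) = -2 - 12*u (q(u, C) = -2 + (-109*u + u)/9 = -2 + (-108*u)/9 = -2 - 12*u)
Z(j) = 4*j**2 (Z(j) = (2*j)**2 = 4*j**2)
(9405 + Z(Y)) + q(-177, n(-7)) = (9405 + 4*(-42)**2) + (-2 - 12*(-177)) = (9405 + 4*1764) + (-2 + 2124) = (9405 + 7056) + 2122 = 16461 + 2122 = 18583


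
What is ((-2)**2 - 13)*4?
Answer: -36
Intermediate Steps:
((-2)**2 - 13)*4 = (4 - 13)*4 = -9*4 = -36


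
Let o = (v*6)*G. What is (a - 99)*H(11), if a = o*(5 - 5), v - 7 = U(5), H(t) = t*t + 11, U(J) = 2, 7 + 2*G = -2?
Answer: -13068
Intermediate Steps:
G = -9/2 (G = -7/2 + (½)*(-2) = -7/2 - 1 = -9/2 ≈ -4.5000)
H(t) = 11 + t² (H(t) = t² + 11 = 11 + t²)
v = 9 (v = 7 + 2 = 9)
o = -243 (o = (9*6)*(-9/2) = 54*(-9/2) = -243)
a = 0 (a = -243*(5 - 5) = -243*0 = 0)
(a - 99)*H(11) = (0 - 99)*(11 + 11²) = -99*(11 + 121) = -99*132 = -13068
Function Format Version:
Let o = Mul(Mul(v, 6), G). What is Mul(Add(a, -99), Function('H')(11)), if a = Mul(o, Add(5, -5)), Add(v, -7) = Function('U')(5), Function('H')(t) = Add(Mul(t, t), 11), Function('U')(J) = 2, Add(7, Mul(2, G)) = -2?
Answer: -13068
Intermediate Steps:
G = Rational(-9, 2) (G = Add(Rational(-7, 2), Mul(Rational(1, 2), -2)) = Add(Rational(-7, 2), -1) = Rational(-9, 2) ≈ -4.5000)
Function('H')(t) = Add(11, Pow(t, 2)) (Function('H')(t) = Add(Pow(t, 2), 11) = Add(11, Pow(t, 2)))
v = 9 (v = Add(7, 2) = 9)
o = -243 (o = Mul(Mul(9, 6), Rational(-9, 2)) = Mul(54, Rational(-9, 2)) = -243)
a = 0 (a = Mul(-243, Add(5, -5)) = Mul(-243, 0) = 0)
Mul(Add(a, -99), Function('H')(11)) = Mul(Add(0, -99), Add(11, Pow(11, 2))) = Mul(-99, Add(11, 121)) = Mul(-99, 132) = -13068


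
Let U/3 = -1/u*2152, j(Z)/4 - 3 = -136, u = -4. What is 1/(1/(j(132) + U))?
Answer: 1082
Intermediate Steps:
j(Z) = -532 (j(Z) = 12 + 4*(-136) = 12 - 544 = -532)
U = 1614 (U = 3*(-1/(-4)*2152) = 3*(-1*(-¼)*2152) = 3*((¼)*2152) = 3*538 = 1614)
1/(1/(j(132) + U)) = 1/(1/(-532 + 1614)) = 1/(1/1082) = 1082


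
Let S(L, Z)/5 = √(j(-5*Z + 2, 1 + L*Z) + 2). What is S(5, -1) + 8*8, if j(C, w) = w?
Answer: 64 + 5*I*√2 ≈ 64.0 + 7.0711*I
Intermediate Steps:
S(L, Z) = 5*√(3 + L*Z) (S(L, Z) = 5*√((1 + L*Z) + 2) = 5*√(3 + L*Z))
S(5, -1) + 8*8 = 5*√(3 + 5*(-1)) + 8*8 = 5*√(3 - 5) + 64 = 5*√(-2) + 64 = 5*(I*√2) + 64 = 5*I*√2 + 64 = 64 + 5*I*√2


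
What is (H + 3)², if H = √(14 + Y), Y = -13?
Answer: 16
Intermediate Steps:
H = 1 (H = √(14 - 13) = √1 = 1)
(H + 3)² = (1 + 3)² = 4² = 16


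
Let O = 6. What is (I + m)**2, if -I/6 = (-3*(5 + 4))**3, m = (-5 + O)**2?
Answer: 13947373801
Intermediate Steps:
m = 1 (m = (-5 + 6)**2 = 1**2 = 1)
I = 118098 (I = -6*(-27*(5 + 4)**3) = -6*(-3*9)**3 = -6*(-27)**3 = -6*(-19683) = 118098)
(I + m)**2 = (118098 + 1)**2 = 118099**2 = 13947373801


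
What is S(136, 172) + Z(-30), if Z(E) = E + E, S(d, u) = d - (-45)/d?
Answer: 10381/136 ≈ 76.331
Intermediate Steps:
S(d, u) = d + 45/d
Z(E) = 2*E
S(136, 172) + Z(-30) = (136 + 45/136) + 2*(-30) = (136 + 45*(1/136)) - 60 = (136 + 45/136) - 60 = 18541/136 - 60 = 10381/136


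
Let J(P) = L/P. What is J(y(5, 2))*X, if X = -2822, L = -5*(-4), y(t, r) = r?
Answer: -28220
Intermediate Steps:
L = 20
J(P) = 20/P
J(y(5, 2))*X = (20/2)*(-2822) = (20*(½))*(-2822) = 10*(-2822) = -28220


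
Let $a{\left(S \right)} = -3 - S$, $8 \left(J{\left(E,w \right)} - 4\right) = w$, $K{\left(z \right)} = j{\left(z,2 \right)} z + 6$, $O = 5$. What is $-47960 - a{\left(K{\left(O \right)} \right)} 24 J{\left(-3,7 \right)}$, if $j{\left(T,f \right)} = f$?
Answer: $-45737$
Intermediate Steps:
$K{\left(z \right)} = 6 + 2 z$ ($K{\left(z \right)} = 2 z + 6 = 6 + 2 z$)
$J{\left(E,w \right)} = 4 + \frac{w}{8}$
$-47960 - a{\left(K{\left(O \right)} \right)} 24 J{\left(-3,7 \right)} = -47960 - \left(-3 - \left(6 + 2 \cdot 5\right)\right) 24 \left(4 + \frac{1}{8} \cdot 7\right) = -47960 - \left(-3 - \left(6 + 10\right)\right) 24 \left(4 + \frac{7}{8}\right) = -47960 - \left(-3 - 16\right) 24 \cdot \frac{39}{8} = -47960 - \left(-19\right) 24 \cdot \frac{39}{8} = -47960 - \left(-456\right) \frac{39}{8} = -47960 - -2223 = -47960 + 2223 = -45737$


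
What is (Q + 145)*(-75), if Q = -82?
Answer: -4725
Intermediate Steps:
(Q + 145)*(-75) = (-82 + 145)*(-75) = 63*(-75) = -4725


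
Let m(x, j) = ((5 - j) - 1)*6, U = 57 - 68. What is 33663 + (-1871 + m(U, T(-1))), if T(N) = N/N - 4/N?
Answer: 31786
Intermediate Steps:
T(N) = 1 - 4/N
U = -11
m(x, j) = 24 - 6*j (m(x, j) = (4 - j)*6 = 24 - 6*j)
33663 + (-1871 + m(U, T(-1))) = 33663 + (-1871 + (24 - 6*(-4 - 1)/(-1))) = 33663 + (-1871 + (24 - (-6)*(-5))) = 33663 + (-1871 + (24 - 6*5)) = 33663 + (-1871 + (24 - 30)) = 33663 + (-1871 - 6) = 33663 - 1877 = 31786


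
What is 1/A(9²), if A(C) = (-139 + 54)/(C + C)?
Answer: -162/85 ≈ -1.9059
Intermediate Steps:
A(C) = -85/(2*C) (A(C) = -85*1/(2*C) = -85/(2*C))
1/A(9²) = 1/(-85/(2*(9²))) = 1/(-85/2/81) = 1/(-85/2*1/81) = 1/(-85/162) = -162/85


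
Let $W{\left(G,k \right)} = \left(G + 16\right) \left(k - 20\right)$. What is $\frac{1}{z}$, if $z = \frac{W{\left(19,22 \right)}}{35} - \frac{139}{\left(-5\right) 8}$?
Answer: $\frac{40}{219} \approx 0.18265$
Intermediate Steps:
$W{\left(G,k \right)} = \left(-20 + k\right) \left(16 + G\right)$ ($W{\left(G,k \right)} = \left(16 + G\right) \left(-20 + k\right) = \left(-20 + k\right) \left(16 + G\right)$)
$z = \frac{219}{40}$ ($z = \frac{-320 - 380 + 16 \cdot 22 + 19 \cdot 22}{35} - \frac{139}{\left(-5\right) 8} = \left(-320 - 380 + 352 + 418\right) \frac{1}{35} - \frac{139}{-40} = 70 \cdot \frac{1}{35} - - \frac{139}{40} = 2 + \frac{139}{40} = \frac{219}{40} \approx 5.475$)
$\frac{1}{z} = \frac{1}{\frac{219}{40}} = \frac{40}{219}$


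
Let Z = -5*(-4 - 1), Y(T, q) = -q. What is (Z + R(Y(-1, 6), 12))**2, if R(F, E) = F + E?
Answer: 961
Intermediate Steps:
R(F, E) = E + F
Z = 25 (Z = -5*(-5) = 25)
(Z + R(Y(-1, 6), 12))**2 = (25 + (12 - 1*6))**2 = (25 + (12 - 6))**2 = (25 + 6)**2 = 31**2 = 961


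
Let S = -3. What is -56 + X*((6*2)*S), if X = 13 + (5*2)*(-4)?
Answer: 916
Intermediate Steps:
X = -27 (X = 13 + 10*(-4) = 13 - 40 = -27)
-56 + X*((6*2)*S) = -56 - 27*6*2*(-3) = -56 - 324*(-3) = -56 - 27*(-36) = -56 + 972 = 916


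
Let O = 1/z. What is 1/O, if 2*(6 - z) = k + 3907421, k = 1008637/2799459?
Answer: -5469316150184/2799459 ≈ -1.9537e+6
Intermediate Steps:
k = 1008637/2799459 (k = 1008637*(1/2799459) = 1008637/2799459 ≈ 0.36030)
z = -5469316150184/2799459 (z = 6 - (1008637/2799459 + 3907421)/2 = 6 - 1/2*10938665893876/2799459 = 6 - 5469332946938/2799459 = -5469316150184/2799459 ≈ -1.9537e+6)
O = -2799459/5469316150184 (O = 1/(-5469316150184/2799459) = -2799459/5469316150184 ≈ -5.1185e-7)
1/O = 1/(-2799459/5469316150184) = -5469316150184/2799459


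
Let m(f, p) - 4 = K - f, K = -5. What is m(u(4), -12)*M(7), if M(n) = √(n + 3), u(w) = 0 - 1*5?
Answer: 4*√10 ≈ 12.649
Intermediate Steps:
u(w) = -5 (u(w) = 0 - 5 = -5)
m(f, p) = -1 - f (m(f, p) = 4 + (-5 - f) = -1 - f)
M(n) = √(3 + n)
m(u(4), -12)*M(7) = (-1 - 1*(-5))*√(3 + 7) = (-1 + 5)*√10 = 4*√10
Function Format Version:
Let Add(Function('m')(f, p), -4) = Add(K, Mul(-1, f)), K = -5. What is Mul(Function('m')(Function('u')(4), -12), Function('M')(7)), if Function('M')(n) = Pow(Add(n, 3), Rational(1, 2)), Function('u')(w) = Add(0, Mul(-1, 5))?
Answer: Mul(4, Pow(10, Rational(1, 2))) ≈ 12.649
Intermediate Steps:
Function('u')(w) = -5 (Function('u')(w) = Add(0, -5) = -5)
Function('m')(f, p) = Add(-1, Mul(-1, f)) (Function('m')(f, p) = Add(4, Add(-5, Mul(-1, f))) = Add(-1, Mul(-1, f)))
Function('M')(n) = Pow(Add(3, n), Rational(1, 2))
Mul(Function('m')(Function('u')(4), -12), Function('M')(7)) = Mul(Add(-1, Mul(-1, -5)), Pow(Add(3, 7), Rational(1, 2))) = Mul(Add(-1, 5), Pow(10, Rational(1, 2))) = Mul(4, Pow(10, Rational(1, 2)))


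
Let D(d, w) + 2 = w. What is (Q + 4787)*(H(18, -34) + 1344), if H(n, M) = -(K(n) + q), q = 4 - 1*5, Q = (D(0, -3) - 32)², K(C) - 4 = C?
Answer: 8144388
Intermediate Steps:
K(C) = 4 + C
D(d, w) = -2 + w
Q = 1369 (Q = ((-2 - 3) - 32)² = (-5 - 32)² = (-37)² = 1369)
q = -1 (q = 4 - 5 = -1)
H(n, M) = -3 - n (H(n, M) = -((4 + n) - 1) = -(3 + n) = -3 - n)
(Q + 4787)*(H(18, -34) + 1344) = (1369 + 4787)*((-3 - 1*18) + 1344) = 6156*((-3 - 18) + 1344) = 6156*(-21 + 1344) = 6156*1323 = 8144388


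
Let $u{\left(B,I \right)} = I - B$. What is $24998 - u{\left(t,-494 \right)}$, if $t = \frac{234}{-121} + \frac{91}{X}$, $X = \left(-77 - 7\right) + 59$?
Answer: $\frac{77096439}{3025} \approx 25486.0$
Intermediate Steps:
$X = -25$ ($X = -84 + 59 = -25$)
$t = - \frac{16861}{3025}$ ($t = \frac{234}{-121} + \frac{91}{-25} = 234 \left(- \frac{1}{121}\right) + 91 \left(- \frac{1}{25}\right) = - \frac{234}{121} - \frac{91}{25} = - \frac{16861}{3025} \approx -5.5739$)
$24998 - u{\left(t,-494 \right)} = 24998 - \left(-494 - - \frac{16861}{3025}\right) = 24998 - \left(-494 + \frac{16861}{3025}\right) = 24998 - - \frac{1477489}{3025} = 24998 + \frac{1477489}{3025} = \frac{77096439}{3025}$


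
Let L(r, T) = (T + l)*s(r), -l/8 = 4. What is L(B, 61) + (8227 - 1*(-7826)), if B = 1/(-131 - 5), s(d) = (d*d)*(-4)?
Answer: 74229043/4624 ≈ 16053.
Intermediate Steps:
s(d) = -4*d² (s(d) = d²*(-4) = -4*d²)
l = -32 (l = -8*4 = -32)
B = -1/136 (B = 1/(-136) = -1/136 ≈ -0.0073529)
L(r, T) = -4*r²*(-32 + T) (L(r, T) = (T - 32)*(-4*r²) = (-32 + T)*(-4*r²) = -4*r²*(-32 + T))
L(B, 61) + (8227 - 1*(-7826)) = 4*(-1/136)²*(32 - 1*61) + (8227 - 1*(-7826)) = 4*(1/18496)*(32 - 61) + (8227 + 7826) = 4*(1/18496)*(-29) + 16053 = -29/4624 + 16053 = 74229043/4624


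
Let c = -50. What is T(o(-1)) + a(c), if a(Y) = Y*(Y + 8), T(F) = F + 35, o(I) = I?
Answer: 2134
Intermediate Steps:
T(F) = 35 + F
a(Y) = Y*(8 + Y)
T(o(-1)) + a(c) = (35 - 1) - 50*(8 - 50) = 34 - 50*(-42) = 34 + 2100 = 2134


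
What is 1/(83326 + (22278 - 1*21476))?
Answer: 1/84128 ≈ 1.1887e-5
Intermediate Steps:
1/(83326 + (22278 - 1*21476)) = 1/(83326 + (22278 - 21476)) = 1/(83326 + 802) = 1/84128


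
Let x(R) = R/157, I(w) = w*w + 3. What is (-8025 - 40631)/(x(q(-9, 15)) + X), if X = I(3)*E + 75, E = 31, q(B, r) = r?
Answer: -3819496/35097 ≈ -108.83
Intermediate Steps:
I(w) = 3 + w² (I(w) = w² + 3 = 3 + w²)
x(R) = R/157 (x(R) = R*(1/157) = R/157)
X = 447 (X = (3 + 3²)*31 + 75 = (3 + 9)*31 + 75 = 12*31 + 75 = 372 + 75 = 447)
(-8025 - 40631)/(x(q(-9, 15)) + X) = (-8025 - 40631)/((1/157)*15 + 447) = -48656/(15/157 + 447) = -48656/70194/157 = -48656*157/70194 = -3819496/35097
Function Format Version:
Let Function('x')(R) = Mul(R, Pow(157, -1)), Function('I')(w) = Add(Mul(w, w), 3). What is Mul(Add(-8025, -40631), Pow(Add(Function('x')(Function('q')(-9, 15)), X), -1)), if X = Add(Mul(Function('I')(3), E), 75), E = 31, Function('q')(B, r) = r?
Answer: Rational(-3819496, 35097) ≈ -108.83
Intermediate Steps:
Function('I')(w) = Add(3, Pow(w, 2)) (Function('I')(w) = Add(Pow(w, 2), 3) = Add(3, Pow(w, 2)))
Function('x')(R) = Mul(Rational(1, 157), R) (Function('x')(R) = Mul(R, Rational(1, 157)) = Mul(Rational(1, 157), R))
X = 447 (X = Add(Mul(Add(3, Pow(3, 2)), 31), 75) = Add(Mul(Add(3, 9), 31), 75) = Add(Mul(12, 31), 75) = Add(372, 75) = 447)
Mul(Add(-8025, -40631), Pow(Add(Function('x')(Function('q')(-9, 15)), X), -1)) = Mul(Add(-8025, -40631), Pow(Add(Mul(Rational(1, 157), 15), 447), -1)) = Mul(-48656, Pow(Add(Rational(15, 157), 447), -1)) = Mul(-48656, Pow(Rational(70194, 157), -1)) = Mul(-48656, Rational(157, 70194)) = Rational(-3819496, 35097)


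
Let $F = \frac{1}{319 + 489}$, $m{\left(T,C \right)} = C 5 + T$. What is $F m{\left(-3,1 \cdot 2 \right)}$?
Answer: $\frac{7}{808} \approx 0.0086634$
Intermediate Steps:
$m{\left(T,C \right)} = T + 5 C$ ($m{\left(T,C \right)} = 5 C + T = T + 5 C$)
$F = \frac{1}{808} \approx 0.0012376$
$F m{\left(-3,1 \cdot 2 \right)} = \frac{-3 + 5 \cdot 1 \cdot 2}{808} = \frac{-3 + 5 \cdot 2}{808} = \frac{-3 + 10}{808} = \frac{1}{808} \cdot 7 = \frac{7}{808}$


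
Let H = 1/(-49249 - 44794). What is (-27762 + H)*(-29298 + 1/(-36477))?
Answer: 2790193438649000749/3430406511 ≈ 8.1337e+8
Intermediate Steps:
H = -1/94043 (H = 1/(-94043) = -1/94043 ≈ -1.0633e-5)
(-27762 + H)*(-29298 + 1/(-36477)) = (-27762 - 1/94043)*(-29298 + 1/(-36477)) = -2610821767*(-29298 - 1/36477)/94043 = -2610821767/94043*(-1068703147/36477) = 2790193438649000749/3430406511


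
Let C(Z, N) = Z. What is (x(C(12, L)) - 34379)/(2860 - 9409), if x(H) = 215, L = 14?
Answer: 11388/2183 ≈ 5.2167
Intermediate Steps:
(x(C(12, L)) - 34379)/(2860 - 9409) = (215 - 34379)/(2860 - 9409) = -34164/(-6549) = -34164*(-1/6549) = 11388/2183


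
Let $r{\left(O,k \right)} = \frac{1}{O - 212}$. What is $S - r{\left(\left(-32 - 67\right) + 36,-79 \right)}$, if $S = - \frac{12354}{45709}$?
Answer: $- \frac{3351641}{12569975} \approx -0.26664$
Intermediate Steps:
$S = - \frac{12354}{45709}$ ($S = \left(-12354\right) \frac{1}{45709} = - \frac{12354}{45709} \approx -0.27028$)
$r{\left(O,k \right)} = \frac{1}{-212 + O}$
$S - r{\left(\left(-32 - 67\right) + 36,-79 \right)} = - \frac{12354}{45709} - \frac{1}{-212 + \left(\left(-32 - 67\right) + 36\right)} = - \frac{12354}{45709} - \frac{1}{-212 + \left(-99 + 36\right)} = - \frac{12354}{45709} - \frac{1}{-212 - 63} = - \frac{12354}{45709} - \frac{1}{-275} = - \frac{12354}{45709} - - \frac{1}{275} = - \frac{12354}{45709} + \frac{1}{275} = - \frac{3351641}{12569975}$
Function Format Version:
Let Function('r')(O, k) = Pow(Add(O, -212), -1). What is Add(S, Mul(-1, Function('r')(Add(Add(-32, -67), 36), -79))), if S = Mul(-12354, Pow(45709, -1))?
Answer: Rational(-3351641, 12569975) ≈ -0.26664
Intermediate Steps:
S = Rational(-12354, 45709) (S = Mul(-12354, Rational(1, 45709)) = Rational(-12354, 45709) ≈ -0.27028)
Function('r')(O, k) = Pow(Add(-212, O), -1)
Add(S, Mul(-1, Function('r')(Add(Add(-32, -67), 36), -79))) = Add(Rational(-12354, 45709), Mul(-1, Pow(Add(-212, Add(Add(-32, -67), 36)), -1))) = Add(Rational(-12354, 45709), Mul(-1, Pow(Add(-212, Add(-99, 36)), -1))) = Add(Rational(-12354, 45709), Mul(-1, Pow(Add(-212, -63), -1))) = Add(Rational(-12354, 45709), Mul(-1, Pow(-275, -1))) = Add(Rational(-12354, 45709), Mul(-1, Rational(-1, 275))) = Add(Rational(-12354, 45709), Rational(1, 275)) = Rational(-3351641, 12569975)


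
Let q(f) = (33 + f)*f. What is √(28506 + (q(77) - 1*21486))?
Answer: √15490 ≈ 124.46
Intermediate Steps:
q(f) = f*(33 + f)
√(28506 + (q(77) - 1*21486)) = √(28506 + (77*(33 + 77) - 1*21486)) = √(28506 + (77*110 - 21486)) = √(28506 + (8470 - 21486)) = √(28506 - 13016) = √15490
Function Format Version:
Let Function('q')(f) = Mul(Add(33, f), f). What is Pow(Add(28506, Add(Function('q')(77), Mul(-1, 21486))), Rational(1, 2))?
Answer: Pow(15490, Rational(1, 2)) ≈ 124.46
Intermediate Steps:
Function('q')(f) = Mul(f, Add(33, f))
Pow(Add(28506, Add(Function('q')(77), Mul(-1, 21486))), Rational(1, 2)) = Pow(Add(28506, Add(Mul(77, Add(33, 77)), Mul(-1, 21486))), Rational(1, 2)) = Pow(Add(28506, Add(Mul(77, 110), -21486)), Rational(1, 2)) = Pow(Add(28506, Add(8470, -21486)), Rational(1, 2)) = Pow(Add(28506, -13016), Rational(1, 2)) = Pow(15490, Rational(1, 2))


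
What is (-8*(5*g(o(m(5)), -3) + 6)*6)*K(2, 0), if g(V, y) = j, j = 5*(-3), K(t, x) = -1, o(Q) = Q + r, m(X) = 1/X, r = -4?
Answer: -3312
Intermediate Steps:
o(Q) = -4 + Q (o(Q) = Q - 4 = -4 + Q)
j = -15
g(V, y) = -15
(-8*(5*g(o(m(5)), -3) + 6)*6)*K(2, 0) = -8*(5*(-15) + 6)*6*(-1) = -8*(-75 + 6)*6*(-1) = -(-552)*6*(-1) = -8*(-414)*(-1) = 3312*(-1) = -3312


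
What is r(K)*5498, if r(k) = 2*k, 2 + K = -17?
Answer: -208924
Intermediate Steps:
K = -19 (K = -2 - 17 = -19)
r(K)*5498 = (2*(-19))*5498 = -38*5498 = -208924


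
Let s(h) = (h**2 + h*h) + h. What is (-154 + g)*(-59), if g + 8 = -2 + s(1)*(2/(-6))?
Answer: 9735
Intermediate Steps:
s(h) = h + 2*h**2 (s(h) = (h**2 + h**2) + h = 2*h**2 + h = h + 2*h**2)
g = -11 (g = -8 + (-2 + (1*(1 + 2*1))*(2/(-6))) = -8 + (-2 + (1*(1 + 2))*(2*(-1/6))) = -8 + (-2 + (1*3)*(-1/3)) = -8 + (-2 + 3*(-1/3)) = -8 + (-2 - 1) = -8 - 3 = -11)
(-154 + g)*(-59) = (-154 - 11)*(-59) = -165*(-59) = 9735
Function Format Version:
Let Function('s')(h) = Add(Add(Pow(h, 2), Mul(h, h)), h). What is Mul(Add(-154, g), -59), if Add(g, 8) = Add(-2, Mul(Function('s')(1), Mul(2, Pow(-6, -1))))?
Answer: 9735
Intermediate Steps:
Function('s')(h) = Add(h, Mul(2, Pow(h, 2))) (Function('s')(h) = Add(Add(Pow(h, 2), Pow(h, 2)), h) = Add(Mul(2, Pow(h, 2)), h) = Add(h, Mul(2, Pow(h, 2))))
g = -11 (g = Add(-8, Add(-2, Mul(Mul(1, Add(1, Mul(2, 1))), Mul(2, Pow(-6, -1))))) = Add(-8, Add(-2, Mul(Mul(1, Add(1, 2)), Mul(2, Rational(-1, 6))))) = Add(-8, Add(-2, Mul(Mul(1, 3), Rational(-1, 3)))) = Add(-8, Add(-2, Mul(3, Rational(-1, 3)))) = Add(-8, Add(-2, -1)) = Add(-8, -3) = -11)
Mul(Add(-154, g), -59) = Mul(Add(-154, -11), -59) = Mul(-165, -59) = 9735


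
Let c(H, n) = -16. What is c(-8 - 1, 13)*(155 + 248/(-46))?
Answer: -55056/23 ≈ -2393.7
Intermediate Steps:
c(-8 - 1, 13)*(155 + 248/(-46)) = -16*(155 + 248/(-46)) = -16*(155 + 248*(-1/46)) = -16*(155 - 124/23) = -16*3441/23 = -55056/23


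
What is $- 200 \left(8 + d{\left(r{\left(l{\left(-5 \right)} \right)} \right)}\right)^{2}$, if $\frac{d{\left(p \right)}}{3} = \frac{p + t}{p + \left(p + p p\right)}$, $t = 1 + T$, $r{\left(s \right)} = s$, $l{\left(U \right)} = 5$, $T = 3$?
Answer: $- \frac{753992}{49} \approx -15388.0$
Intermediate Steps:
$t = 4$ ($t = 1 + 3 = 4$)
$d{\left(p \right)} = \frac{3 \left(4 + p\right)}{p^{2} + 2 p}$ ($d{\left(p \right)} = 3 \frac{p + 4}{p + \left(p + p p\right)} = 3 \frac{4 + p}{p + \left(p + p^{2}\right)} = 3 \frac{4 + p}{p^{2} + 2 p} = \frac{3 \left(4 + p\right)}{p^{2} + 2 p}$)
$- 200 \left(8 + d{\left(r{\left(l{\left(-5 \right)} \right)} \right)}\right)^{2} = - 200 \left(8 + \frac{3 \left(4 + 5\right)}{5 \left(2 + 5\right)}\right)^{2} = - 200 \left(8 + 3 \cdot \frac{1}{5} \cdot \frac{1}{7} \cdot 9\right)^{2} = - 200 \left(8 + \frac{27}{35}\right)^{2} = - 200 \left(\frac{307}{35}\right)^{2} = \left(-200\right) \frac{94249}{1225} = - \frac{753992}{49}$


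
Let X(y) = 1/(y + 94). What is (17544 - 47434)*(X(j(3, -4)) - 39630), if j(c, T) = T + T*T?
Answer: 62780642155/53 ≈ 1.1845e+9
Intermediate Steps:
j(c, T) = T + T²
X(y) = 1/(94 + y)
(17544 - 47434)*(X(j(3, -4)) - 39630) = (17544 - 47434)*(1/(94 - 4*(1 - 4)) - 39630) = -29890*(1/(94 - 4*(-3)) - 39630) = -29890*(1/(94 + 12) - 39630) = -29890*(1/106 - 39630) = -29890*(-4200779/106) = 62780642155/53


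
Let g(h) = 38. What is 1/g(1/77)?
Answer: 1/38 ≈ 0.026316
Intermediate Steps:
1/g(1/77) = 1/38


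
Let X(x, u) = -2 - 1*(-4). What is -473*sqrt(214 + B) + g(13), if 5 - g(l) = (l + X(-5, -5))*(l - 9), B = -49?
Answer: -55 - 473*sqrt(165) ≈ -6130.8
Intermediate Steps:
X(x, u) = 2 (X(x, u) = -2 + 4 = 2)
g(l) = 5 - (-9 + l)*(2 + l) (g(l) = 5 - (l + 2)*(l - 9) = 5 - (2 + l)*(-9 + l) = 5 - (-9 + l)*(2 + l))
-473*sqrt(214 + B) + g(13) = -473*sqrt(214 - 49) + (23 - 1*13**2 + 7*13) = -473*sqrt(165) + (23 - 1*169 + 91) = -473*sqrt(165) + (23 - 169 + 91) = -473*sqrt(165) - 55 = -55 - 473*sqrt(165)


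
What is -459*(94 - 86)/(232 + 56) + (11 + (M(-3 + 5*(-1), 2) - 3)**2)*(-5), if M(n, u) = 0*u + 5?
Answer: -351/4 ≈ -87.750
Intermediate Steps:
M(n, u) = 5 (M(n, u) = 0 + 5 = 5)
-459*(94 - 86)/(232 + 56) + (11 + (M(-3 + 5*(-1), 2) - 3)**2)*(-5) = -459*(94 - 86)/(232 + 56) + (11 + (5 - 3)**2)*(-5) = -3672/288 + (11 + 2**2)*(-5) = -3672/288 + (11 + 4)*(-5) = -459*1/36 + 15*(-5) = -51/4 - 75 = -351/4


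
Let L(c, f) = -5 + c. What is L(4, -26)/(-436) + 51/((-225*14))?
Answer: -3181/228900 ≈ -0.013897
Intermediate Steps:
L(4, -26)/(-436) + 51/((-225*14)) = (-5 + 4)/(-436) + 51/((-225*14)) = -1*(-1/436) + 51/(-3150) = 1/436 + 51*(-1/3150) = 1/436 - 17/1050 = -3181/228900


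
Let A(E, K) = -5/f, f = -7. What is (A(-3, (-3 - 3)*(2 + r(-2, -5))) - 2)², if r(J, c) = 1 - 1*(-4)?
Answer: 81/49 ≈ 1.6531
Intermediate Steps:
r(J, c) = 5 (r(J, c) = 1 + 4 = 5)
A(E, K) = 5/7 (A(E, K) = -5/(-7) = -5*(-⅐) = 5/7)
(A(-3, (-3 - 3)*(2 + r(-2, -5))) - 2)² = (5/7 - 2)² = (-9/7)² = 81/49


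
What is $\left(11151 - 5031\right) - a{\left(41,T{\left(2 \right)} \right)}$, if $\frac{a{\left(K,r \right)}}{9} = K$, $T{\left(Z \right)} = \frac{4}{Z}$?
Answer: $5751$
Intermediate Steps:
$a{\left(K,r \right)} = 9 K$
$\left(11151 - 5031\right) - a{\left(41,T{\left(2 \right)} \right)} = \left(11151 - 5031\right) - 9 \cdot 41 = \left(11151 - 5031\right) - 369 = 6120 - 369 = 5751$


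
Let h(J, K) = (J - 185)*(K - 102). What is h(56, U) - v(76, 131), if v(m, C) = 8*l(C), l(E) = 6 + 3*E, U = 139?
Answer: -7965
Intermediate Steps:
h(J, K) = (-185 + J)*(-102 + K)
v(m, C) = 48 + 24*C (v(m, C) = 8*(6 + 3*C) = 48 + 24*C)
h(56, U) - v(76, 131) = (18870 - 185*139 - 102*56 + 56*139) - (48 + 24*131) = (18870 - 25715 - 5712 + 7784) - (48 + 3144) = -4773 - 1*3192 = -4773 - 3192 = -7965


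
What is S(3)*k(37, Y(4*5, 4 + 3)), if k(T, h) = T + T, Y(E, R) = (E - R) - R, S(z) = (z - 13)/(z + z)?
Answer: -370/3 ≈ -123.33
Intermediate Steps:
S(z) = (-13 + z)/(2*z) (S(z) = (-13 + z)/((2*z)) = (-13 + z)*(1/(2*z)) = (-13 + z)/(2*z))
Y(E, R) = E - 2*R
k(T, h) = 2*T
S(3)*k(37, Y(4*5, 4 + 3)) = ((½)*(-13 + 3)/3)*(2*37) = ((½)*(⅓)*(-10))*74 = -5/3*74 = -370/3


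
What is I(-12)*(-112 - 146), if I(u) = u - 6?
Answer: 4644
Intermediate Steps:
I(u) = -6 + u
I(-12)*(-112 - 146) = (-6 - 12)*(-112 - 146) = -18*(-258) = 4644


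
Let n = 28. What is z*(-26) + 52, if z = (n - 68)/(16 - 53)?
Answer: 884/37 ≈ 23.892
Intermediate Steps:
z = 40/37 (z = (28 - 68)/(16 - 53) = -40/(-37) = -40*(-1/37) = 40/37 ≈ 1.0811)
z*(-26) + 52 = (40/37)*(-26) + 52 = -1040/37 + 52 = 884/37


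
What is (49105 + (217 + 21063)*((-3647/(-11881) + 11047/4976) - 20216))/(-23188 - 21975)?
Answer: 1589191981449555/166876878533 ≈ 9523.1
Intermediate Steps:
(49105 + (217 + 21063)*((-3647/(-11881) + 11047/4976) - 20216))/(-23188 - 21975) = (49105 + 21280*((-3647*(-1/11881) + 11047*(1/4976)) - 20216))/(-45163) = (49105 + 21280*((3647/11881 + 11047/4976) - 20216))*(-1/45163) = (49105 + 21280*(149396879/59119856 - 20216))*(-1/45163) = (49105 + 21280*(-1195017612017/59119856))*(-1/45163) = (49105 - 1589373423982610/3694991)*(-1/45163) = -1589191981449555/3694991*(-1/45163) = 1589191981449555/166876878533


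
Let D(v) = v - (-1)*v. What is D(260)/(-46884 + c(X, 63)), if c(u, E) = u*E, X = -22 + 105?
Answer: -104/8331 ≈ -0.012483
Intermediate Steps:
X = 83
c(u, E) = E*u
D(v) = 2*v (D(v) = v + v = 2*v)
D(260)/(-46884 + c(X, 63)) = (2*260)/(-46884 + 63*83) = 520/(-46884 + 5229) = 520/(-41655) = 520*(-1/41655) = -104/8331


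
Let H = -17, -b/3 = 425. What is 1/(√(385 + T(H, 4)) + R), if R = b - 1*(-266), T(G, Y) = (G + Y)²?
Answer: -1009/1017527 - √554/1017527 ≈ -0.0010148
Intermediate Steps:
b = -1275 (b = -3*425 = -1275)
R = -1009 (R = -1275 - 1*(-266) = -1275 + 266 = -1009)
1/(√(385 + T(H, 4)) + R) = 1/(√(385 + (-17 + 4)²) - 1009) = 1/(√(385 + (-13)²) - 1009) = 1/(√(385 + 169) - 1009) = 1/(√554 - 1009) = 1/(-1009 + √554)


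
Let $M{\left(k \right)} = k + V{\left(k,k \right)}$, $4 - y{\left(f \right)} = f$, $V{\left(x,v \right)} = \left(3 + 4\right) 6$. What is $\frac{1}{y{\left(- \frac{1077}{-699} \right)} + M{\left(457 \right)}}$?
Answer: $\frac{233}{116840} \approx 0.0019942$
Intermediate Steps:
$V{\left(x,v \right)} = 42$ ($V{\left(x,v \right)} = 7 \cdot 6 = 42$)
$y{\left(f \right)} = 4 - f$
$M{\left(k \right)} = 42 + k$ ($M{\left(k \right)} = k + 42 = 42 + k$)
$\frac{1}{y{\left(- \frac{1077}{-699} \right)} + M{\left(457 \right)}} = \frac{1}{\left(4 - - \frac{1077}{-699}\right) + \left(42 + 457\right)} = \frac{1}{\left(4 - \left(-1077\right) \left(- \frac{1}{699}\right)\right) + 499} = \frac{1}{\left(4 - \frac{359}{233}\right) + 499} = \frac{1}{\frac{573}{233} + 499} = \frac{1}{\frac{116840}{233}} = \frac{233}{116840}$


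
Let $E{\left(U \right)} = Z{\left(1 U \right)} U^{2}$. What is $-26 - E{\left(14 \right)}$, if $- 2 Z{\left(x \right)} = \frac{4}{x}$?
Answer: $2$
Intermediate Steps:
$Z{\left(x \right)} = - \frac{2}{x}$ ($Z{\left(x \right)} = - \frac{4 \frac{1}{x}}{2} = - \frac{2}{x}$)
$E{\left(U \right)} = - 2 U$ ($E{\left(U \right)} = - \frac{2}{1 U} U^{2} = - \frac{2}{U} U^{2} = - 2 U$)
$-26 - E{\left(14 \right)} = -26 - \left(-2\right) 14 = -26 - -28 = -26 + 28 = 2$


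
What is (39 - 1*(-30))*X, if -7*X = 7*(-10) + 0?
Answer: 690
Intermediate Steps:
X = 10 (X = -(7*(-10) + 0)/7 = -(-70 + 0)/7 = -⅐*(-70) = 10)
(39 - 1*(-30))*X = (39 - 1*(-30))*10 = (39 + 30)*10 = 69*10 = 690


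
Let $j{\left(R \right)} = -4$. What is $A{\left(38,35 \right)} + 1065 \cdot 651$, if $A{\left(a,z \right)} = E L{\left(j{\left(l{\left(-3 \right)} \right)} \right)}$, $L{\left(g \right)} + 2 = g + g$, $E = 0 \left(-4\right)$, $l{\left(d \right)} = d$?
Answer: $693315$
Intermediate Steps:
$E = 0$
$L{\left(g \right)} = -2 + 2 g$ ($L{\left(g \right)} = -2 + \left(g + g\right) = -2 + 2 g$)
$A{\left(a,z \right)} = 0$ ($A{\left(a,z \right)} = 0 \left(-2 + 2 \left(-4\right)\right) = 0 \left(-2 - 8\right) = 0 \left(-10\right) = 0$)
$A{\left(38,35 \right)} + 1065 \cdot 651 = 0 + 1065 \cdot 651 = 0 + 693315 = 693315$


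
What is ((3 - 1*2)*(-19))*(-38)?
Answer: 722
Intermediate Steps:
((3 - 1*2)*(-19))*(-38) = ((3 - 2)*(-19))*(-38) = (1*(-19))*(-38) = -19*(-38) = 722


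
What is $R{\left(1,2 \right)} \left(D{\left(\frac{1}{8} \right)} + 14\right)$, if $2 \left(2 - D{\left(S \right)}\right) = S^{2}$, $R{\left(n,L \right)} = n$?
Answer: $\frac{2047}{128} \approx 15.992$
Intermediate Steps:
$D{\left(S \right)} = 2 - \frac{S^{2}}{2}$
$R{\left(1,2 \right)} \left(D{\left(\frac{1}{8} \right)} + 14\right) = 1 \left(\left(2 - \frac{\left(\frac{1}{8}\right)^{2}}{2}\right) + 14\right) = 1 \left(\left(2 - \frac{1}{2 \cdot 64}\right) + 14\right) = 1 \left(\left(2 - \frac{1}{128}\right) + 14\right) = 1 \left(\frac{255}{128} + 14\right) = 1 \cdot \frac{2047}{128} = \frac{2047}{128}$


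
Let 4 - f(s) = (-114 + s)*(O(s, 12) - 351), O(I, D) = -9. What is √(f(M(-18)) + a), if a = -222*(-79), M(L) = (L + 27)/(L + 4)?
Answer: 23*I*√2198/7 ≈ 154.04*I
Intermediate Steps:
M(L) = (27 + L)/(4 + L)
a = 17538
f(s) = -41036 + 360*s (f(s) = 4 - (-114 + s)*(-9 - 351) = 4 - (-114 + s)*(-360) = 4 - (41040 - 360*s) = 4 + (-41040 + 360*s) = -41036 + 360*s)
√(f(M(-18)) + a) = √((-41036 + 360*((27 - 18)/(4 - 18))) + 17538) = √((-41036 + 360*(9/(-14))) + 17538) = √((-41036 + 360*(-1/14*9)) + 17538) = √((-41036 + 360*(-9/14)) + 17538) = √((-41036 - 1620/7) + 17538) = √(-288872/7 + 17538) = √(-166106/7) = 23*I*√2198/7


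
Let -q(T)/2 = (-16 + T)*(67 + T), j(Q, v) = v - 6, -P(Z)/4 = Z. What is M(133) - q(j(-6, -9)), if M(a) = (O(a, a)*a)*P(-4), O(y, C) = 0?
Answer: -3224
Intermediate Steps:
P(Z) = -4*Z
j(Q, v) = -6 + v
M(a) = 0 (M(a) = (0*a)*(-4*(-4)) = 0*16 = 0)
q(T) = -2*(-16 + T)*(67 + T)
M(133) - q(j(-6, -9)) = 0 - (2144 - 102*(-6 - 9) - 2*(-6 - 9)²) = 0 - (2144 - 102*(-15) - 2*(-15)²) = 0 - (2144 + 1530 - 2*225) = 0 - (2144 + 1530 - 450) = 0 - 1*3224 = 0 - 3224 = -3224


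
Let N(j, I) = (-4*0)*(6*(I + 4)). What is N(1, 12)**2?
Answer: 0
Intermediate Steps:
N(j, I) = 0 (N(j, I) = 0*(6*(4 + I)) = 0*(24 + 6*I) = 0)
N(1, 12)**2 = 0**2 = 0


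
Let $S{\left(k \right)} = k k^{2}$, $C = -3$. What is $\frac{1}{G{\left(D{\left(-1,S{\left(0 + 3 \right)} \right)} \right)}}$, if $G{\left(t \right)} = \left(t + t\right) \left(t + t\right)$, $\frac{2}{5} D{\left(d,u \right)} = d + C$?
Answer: $\frac{1}{400} \approx 0.0025$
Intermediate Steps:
$S{\left(k \right)} = k^{3}$
$D{\left(d,u \right)} = - \frac{15}{2} + \frac{5 d}{2}$ ($D{\left(d,u \right)} = \frac{5 \left(d - 3\right)}{2} = \frac{5 \left(-3 + d\right)}{2} = - \frac{15}{2} + \frac{5 d}{2}$)
$G{\left(t \right)} = 4 t^{2}$ ($G{\left(t \right)} = 2 t 2 t = 4 t^{2}$)
$\frac{1}{G{\left(D{\left(-1,S{\left(0 + 3 \right)} \right)} \right)}} = \frac{1}{4 \left(- \frac{15}{2} + \frac{5}{2} \left(-1\right)\right)^{2}} = \frac{1}{4 \left(- \frac{15}{2} - \frac{5}{2}\right)^{2}} = \frac{1}{4 \left(-10\right)^{2}} = \frac{1}{4 \cdot 100} = \frac{1}{400}$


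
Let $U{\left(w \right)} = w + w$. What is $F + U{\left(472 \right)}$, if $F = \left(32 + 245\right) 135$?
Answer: $38339$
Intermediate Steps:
$U{\left(w \right)} = 2 w$
$F = 37395$ ($F = 277 \cdot 135 = 37395$)
$F + U{\left(472 \right)} = 37395 + 2 \cdot 472 = 37395 + 944 = 38339$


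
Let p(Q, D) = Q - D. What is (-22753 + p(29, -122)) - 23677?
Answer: -46279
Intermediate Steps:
(-22753 + p(29, -122)) - 23677 = (-22753 + (29 - 1*(-122))) - 23677 = (-22753 + (29 + 122)) - 23677 = (-22753 + 151) - 23677 = -22602 - 23677 = -46279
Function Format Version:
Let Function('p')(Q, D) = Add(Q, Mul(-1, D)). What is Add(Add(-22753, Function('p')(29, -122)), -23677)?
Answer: -46279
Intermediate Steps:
Add(Add(-22753, Function('p')(29, -122)), -23677) = Add(Add(-22753, Add(29, Mul(-1, -122))), -23677) = Add(Add(-22753, Add(29, 122)), -23677) = Add(Add(-22753, 151), -23677) = Add(-22602, -23677) = -46279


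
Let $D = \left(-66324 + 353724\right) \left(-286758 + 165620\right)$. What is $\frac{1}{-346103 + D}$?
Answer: $- \frac{1}{34815407303} \approx -2.8723 \cdot 10^{-11}$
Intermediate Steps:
$D = -34815061200$ ($D = 287400 \left(-121138\right) = -34815061200$)
$\frac{1}{-346103 + D} = \frac{1}{-346103 - 34815061200} = \frac{1}{-34815407303} = - \frac{1}{34815407303}$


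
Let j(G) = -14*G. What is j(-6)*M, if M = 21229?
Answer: 1783236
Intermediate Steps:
j(-6)*M = -14*(-6)*21229 = 84*21229 = 1783236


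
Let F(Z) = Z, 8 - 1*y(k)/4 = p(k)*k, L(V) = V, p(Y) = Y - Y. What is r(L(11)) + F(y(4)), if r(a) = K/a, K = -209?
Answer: 13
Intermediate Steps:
p(Y) = 0
y(k) = 32 (y(k) = 32 - 0*k = 32 - 4*0 = 32 + 0 = 32)
r(a) = -209/a
r(L(11)) + F(y(4)) = -209/11 + 32 = -209*1/11 + 32 = -19 + 32 = 13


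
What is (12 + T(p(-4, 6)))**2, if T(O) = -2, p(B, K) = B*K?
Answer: 100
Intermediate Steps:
(12 + T(p(-4, 6)))**2 = (12 - 2)**2 = 10**2 = 100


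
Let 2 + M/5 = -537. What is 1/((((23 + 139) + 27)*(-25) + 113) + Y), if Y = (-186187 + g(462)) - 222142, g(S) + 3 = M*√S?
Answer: -9832/3980172133 + 55*√462/3411576114 ≈ -2.1237e-6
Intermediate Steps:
M = -2695 (M = -10 + 5*(-537) = -10 - 2685 = -2695)
g(S) = -3 - 2695*√S
Y = -408332 - 2695*√462 (Y = (-186187 + (-3 - 2695*√462)) - 222142 = (-186190 - 2695*√462) - 222142 = -408332 - 2695*√462 ≈ -4.6626e+5)
1/((((23 + 139) + 27)*(-25) + 113) + Y) = 1/((((23 + 139) + 27)*(-25) + 113) + (-408332 - 2695*√462)) = 1/(((162 + 27)*(-25) + 113) + (-408332 - 2695*√462)) = 1/((189*(-25) + 113) + (-408332 - 2695*√462)) = 1/((-4725 + 113) + (-408332 - 2695*√462)) = 1/(-4612 + (-408332 - 2695*√462)) = 1/(-412944 - 2695*√462)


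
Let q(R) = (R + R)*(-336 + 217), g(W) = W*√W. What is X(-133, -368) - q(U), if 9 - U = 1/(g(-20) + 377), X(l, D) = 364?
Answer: 53733364/21447 - 1360*I*√5/21447 ≈ 2505.4 - 0.14179*I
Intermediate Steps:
g(W) = W^(3/2)
U = 9 - 1/(377 - 40*I*√5) (U = 9 - 1/((-20)^(3/2) + 377) = 9 - 1/(-40*I*√5 + 377) = 9 - 1/(377 - 40*I*√5) ≈ 8.9975 - 0.00059577*I)
q(R) = -238*R (q(R) = (2*R)*(-119) = -238*R)
X(-133, -368) - q(U) = 364 - (-238)*(1350784/150129 - 40*I*√5/150129) = 364 - (-45926656/21447 + 1360*I*√5/21447) = 364 + (45926656/21447 - 1360*I*√5/21447) = 53733364/21447 - 1360*I*√5/21447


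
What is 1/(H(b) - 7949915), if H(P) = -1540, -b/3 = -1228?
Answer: -1/7951455 ≈ -1.2576e-7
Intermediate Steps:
b = 3684 (b = -3*(-1228) = 3684)
1/(H(b) - 7949915) = 1/(-1540 - 7949915) = 1/(-7951455) = -1/7951455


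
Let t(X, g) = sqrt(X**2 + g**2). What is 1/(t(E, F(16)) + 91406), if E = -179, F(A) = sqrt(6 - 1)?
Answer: 6529/596787485 - sqrt(654)/1193574970 ≈ 1.0919e-5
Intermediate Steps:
F(A) = sqrt(5)
1/(t(E, F(16)) + 91406) = 1/(sqrt((-179)**2 + (sqrt(5))**2) + 91406) = 1/(sqrt(32041 + 5) + 91406) = 1/(sqrt(32046) + 91406) = 1/(7*sqrt(654) + 91406) = 1/(91406 + 7*sqrt(654))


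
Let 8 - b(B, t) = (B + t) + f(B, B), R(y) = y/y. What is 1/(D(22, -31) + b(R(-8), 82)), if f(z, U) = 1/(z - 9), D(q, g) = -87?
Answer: -8/1295 ≈ -0.0061776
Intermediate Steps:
f(z, U) = 1/(-9 + z)
R(y) = 1
b(B, t) = 8 - B - t - 1/(-9 + B) (b(B, t) = 8 - ((B + t) + 1/(-9 + B)) = 8 - (B + t + 1/(-9 + B)) = 8 + (-B - t - 1/(-9 + B)) = 8 - B - t - 1/(-9 + B))
1/(D(22, -31) + b(R(-8), 82)) = 1/(-87 + (-1 + (-9 + 1)*(8 - 1*1 - 1*82))/(-9 + 1)) = 1/(-87 + (-1 - 8*(8 - 1 - 82))/(-8)) = 1/(-87 - (-1 - 8*(-75))/8) = 1/(-87 - (-1 + 600)/8) = 1/(-87 - 1/8*599) = 1/(-87 - 599/8) = 1/(-1295/8) = -8/1295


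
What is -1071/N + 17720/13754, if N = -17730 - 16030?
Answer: 306478867/232167520 ≈ 1.3201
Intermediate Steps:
N = -33760
-1071/N + 17720/13754 = -1071/(-33760) + 17720/13754 = -1071*(-1/33760) + 17720*(1/13754) = 1071/33760 + 8860/6877 = 306478867/232167520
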